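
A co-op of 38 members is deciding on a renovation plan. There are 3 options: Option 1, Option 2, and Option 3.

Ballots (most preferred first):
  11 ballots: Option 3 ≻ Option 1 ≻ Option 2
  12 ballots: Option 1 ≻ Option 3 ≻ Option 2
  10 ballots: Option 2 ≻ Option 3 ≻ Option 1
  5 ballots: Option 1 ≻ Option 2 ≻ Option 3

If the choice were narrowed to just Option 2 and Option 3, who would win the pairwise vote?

Option 2 is ranked above Option 3 on 15 ballots; Option 3 above Option 2 on 23.

Option 3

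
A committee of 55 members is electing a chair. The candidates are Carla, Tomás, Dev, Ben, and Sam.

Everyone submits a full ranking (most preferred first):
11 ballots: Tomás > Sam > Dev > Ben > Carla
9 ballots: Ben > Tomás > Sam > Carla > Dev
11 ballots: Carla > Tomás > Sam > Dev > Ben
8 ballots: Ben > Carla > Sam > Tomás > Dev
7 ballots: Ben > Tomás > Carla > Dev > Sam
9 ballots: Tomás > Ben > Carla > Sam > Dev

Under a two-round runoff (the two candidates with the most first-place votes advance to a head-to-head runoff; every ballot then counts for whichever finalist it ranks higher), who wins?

Round 1 first-place votes: Carla 11, Tomás 20, Dev 0, Ben 24, Sam 0. Ben and Tomás advance.
Runoff: Ben is ranked above Tomás on 24 ballots, Tomás above Ben on 31.

Tomás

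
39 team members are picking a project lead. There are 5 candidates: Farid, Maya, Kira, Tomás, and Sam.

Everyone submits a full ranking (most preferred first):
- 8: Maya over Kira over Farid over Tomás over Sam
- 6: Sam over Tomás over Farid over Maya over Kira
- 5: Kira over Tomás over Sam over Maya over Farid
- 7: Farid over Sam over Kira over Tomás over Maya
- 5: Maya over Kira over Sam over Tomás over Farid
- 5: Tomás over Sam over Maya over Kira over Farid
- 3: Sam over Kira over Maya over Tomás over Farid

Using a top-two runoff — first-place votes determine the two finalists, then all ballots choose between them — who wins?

Round 1 first-place votes: Farid 7, Maya 13, Kira 5, Tomás 5, Sam 9. Maya and Sam advance.
Runoff: Maya is ranked above Sam on 13 ballots, Sam above Maya on 26.

Sam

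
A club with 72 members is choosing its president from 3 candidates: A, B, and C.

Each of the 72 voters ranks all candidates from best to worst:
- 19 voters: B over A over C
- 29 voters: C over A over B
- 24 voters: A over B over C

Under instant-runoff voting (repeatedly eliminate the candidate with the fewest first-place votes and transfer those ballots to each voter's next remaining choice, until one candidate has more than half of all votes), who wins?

A

Round 1: A 24, B 19, C 29. B eliminated.
Round 2: A 43, C 29. A has a majority (≥37).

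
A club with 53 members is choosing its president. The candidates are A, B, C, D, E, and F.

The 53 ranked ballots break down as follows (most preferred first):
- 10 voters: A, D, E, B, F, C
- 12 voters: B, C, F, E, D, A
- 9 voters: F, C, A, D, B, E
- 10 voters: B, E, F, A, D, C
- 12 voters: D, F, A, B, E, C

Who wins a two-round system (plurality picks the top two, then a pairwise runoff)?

D

Round 1 first-place votes: A 10, B 22, C 0, D 12, E 0, F 9. B and D advance.
Runoff: B is ranked above D on 22 ballots, D above B on 31.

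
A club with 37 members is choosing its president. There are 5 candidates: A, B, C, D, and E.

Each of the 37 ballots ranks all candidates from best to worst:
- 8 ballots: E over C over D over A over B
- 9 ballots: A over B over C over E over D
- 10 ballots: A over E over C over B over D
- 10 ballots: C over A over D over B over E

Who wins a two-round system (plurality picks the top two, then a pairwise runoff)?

Round 1 first-place votes: A 19, B 0, C 10, D 0, E 8. A and C advance.
Runoff: A is ranked above C on 19 ballots, C above A on 18.

A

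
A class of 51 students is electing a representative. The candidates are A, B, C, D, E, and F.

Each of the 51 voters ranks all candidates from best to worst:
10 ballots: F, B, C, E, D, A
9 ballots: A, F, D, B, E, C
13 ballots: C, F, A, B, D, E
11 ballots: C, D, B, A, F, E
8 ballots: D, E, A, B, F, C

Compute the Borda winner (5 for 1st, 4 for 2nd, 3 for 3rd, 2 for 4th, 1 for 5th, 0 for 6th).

A: 10×0 + 9×5 + 13×3 + 11×2 + 8×3 = 130
B: 10×4 + 9×2 + 13×2 + 11×3 + 8×2 = 133
C: 10×3 + 9×0 + 13×5 + 11×5 + 8×0 = 150
D: 10×1 + 9×3 + 13×1 + 11×4 + 8×5 = 134
E: 10×2 + 9×1 + 13×0 + 11×0 + 8×4 = 61
F: 10×5 + 9×4 + 13×4 + 11×1 + 8×1 = 157

F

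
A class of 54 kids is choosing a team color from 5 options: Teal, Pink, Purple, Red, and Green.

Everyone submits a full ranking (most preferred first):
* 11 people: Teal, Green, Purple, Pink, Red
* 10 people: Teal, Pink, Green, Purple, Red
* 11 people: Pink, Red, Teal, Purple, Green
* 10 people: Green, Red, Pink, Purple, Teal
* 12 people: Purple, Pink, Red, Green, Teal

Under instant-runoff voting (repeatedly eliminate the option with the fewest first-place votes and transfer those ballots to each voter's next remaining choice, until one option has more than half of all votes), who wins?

Round 1: Teal 21, Pink 11, Purple 12, Red 0, Green 10. Red eliminated.
Round 2: Teal 21, Pink 11, Purple 12, Green 10. Green eliminated.
Round 3: Teal 21, Pink 21, Purple 12. Purple eliminated.
Round 4: Teal 21, Pink 33. Pink has a majority (≥28).

Pink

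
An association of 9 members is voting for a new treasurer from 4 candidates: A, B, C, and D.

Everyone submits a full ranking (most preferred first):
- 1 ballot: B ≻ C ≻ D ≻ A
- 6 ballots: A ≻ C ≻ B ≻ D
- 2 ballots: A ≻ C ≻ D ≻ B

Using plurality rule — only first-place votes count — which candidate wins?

First-place votes: A 8, B 1, C 0, D 0.

A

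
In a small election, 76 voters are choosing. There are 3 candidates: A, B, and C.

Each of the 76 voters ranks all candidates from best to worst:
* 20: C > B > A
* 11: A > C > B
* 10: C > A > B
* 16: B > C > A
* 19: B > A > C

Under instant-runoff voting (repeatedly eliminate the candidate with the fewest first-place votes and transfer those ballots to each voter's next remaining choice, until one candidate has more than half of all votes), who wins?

Round 1: A 11, B 35, C 30. A eliminated.
Round 2: B 35, C 41. C has a majority (≥39).

C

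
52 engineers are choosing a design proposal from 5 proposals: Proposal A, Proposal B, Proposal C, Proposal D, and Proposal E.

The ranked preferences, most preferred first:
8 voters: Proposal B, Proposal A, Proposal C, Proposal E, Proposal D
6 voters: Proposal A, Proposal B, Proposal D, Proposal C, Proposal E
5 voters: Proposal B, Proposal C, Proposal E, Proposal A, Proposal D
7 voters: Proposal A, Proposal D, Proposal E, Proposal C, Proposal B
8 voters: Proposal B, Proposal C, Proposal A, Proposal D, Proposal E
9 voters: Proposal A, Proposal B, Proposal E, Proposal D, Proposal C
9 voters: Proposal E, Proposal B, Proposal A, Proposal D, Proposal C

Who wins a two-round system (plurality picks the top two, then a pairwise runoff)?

Proposal B

Round 1 first-place votes: Proposal A 22, Proposal B 21, Proposal C 0, Proposal D 0, Proposal E 9. Proposal A and Proposal B advance.
Runoff: Proposal A is ranked above Proposal B on 22 ballots, Proposal B above Proposal A on 30.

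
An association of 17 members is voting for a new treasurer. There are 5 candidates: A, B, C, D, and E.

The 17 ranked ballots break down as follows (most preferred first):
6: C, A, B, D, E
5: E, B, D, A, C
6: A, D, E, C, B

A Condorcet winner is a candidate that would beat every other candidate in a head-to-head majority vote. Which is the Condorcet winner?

A

A vs B: 12–5
A vs C: 11–6
A vs D: 12–5
A vs E: 12–5
A beats every other candidate.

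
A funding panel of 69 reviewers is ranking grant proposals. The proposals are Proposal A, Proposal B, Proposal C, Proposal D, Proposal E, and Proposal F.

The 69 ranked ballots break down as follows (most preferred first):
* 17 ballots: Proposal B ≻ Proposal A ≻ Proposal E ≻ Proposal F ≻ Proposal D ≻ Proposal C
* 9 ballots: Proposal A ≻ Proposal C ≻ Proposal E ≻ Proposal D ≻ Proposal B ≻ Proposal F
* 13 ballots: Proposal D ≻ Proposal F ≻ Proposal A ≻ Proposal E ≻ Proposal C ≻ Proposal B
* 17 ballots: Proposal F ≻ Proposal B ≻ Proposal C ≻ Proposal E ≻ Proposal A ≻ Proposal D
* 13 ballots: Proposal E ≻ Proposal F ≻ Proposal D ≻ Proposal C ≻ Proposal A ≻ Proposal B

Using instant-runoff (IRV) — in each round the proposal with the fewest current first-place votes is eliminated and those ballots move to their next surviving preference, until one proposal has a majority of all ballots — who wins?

Proposal E

Round 1: Proposal A 9, Proposal B 17, Proposal C 0, Proposal D 13, Proposal E 13, Proposal F 17. Proposal C eliminated.
Round 2: Proposal A 9, Proposal B 17, Proposal D 13, Proposal E 13, Proposal F 17. Proposal A eliminated.
Round 3: Proposal B 17, Proposal D 13, Proposal E 22, Proposal F 17. Proposal D eliminated.
Round 4: Proposal B 17, Proposal E 22, Proposal F 30. Proposal B eliminated.
Round 5: Proposal E 39, Proposal F 30. Proposal E has a majority (≥35).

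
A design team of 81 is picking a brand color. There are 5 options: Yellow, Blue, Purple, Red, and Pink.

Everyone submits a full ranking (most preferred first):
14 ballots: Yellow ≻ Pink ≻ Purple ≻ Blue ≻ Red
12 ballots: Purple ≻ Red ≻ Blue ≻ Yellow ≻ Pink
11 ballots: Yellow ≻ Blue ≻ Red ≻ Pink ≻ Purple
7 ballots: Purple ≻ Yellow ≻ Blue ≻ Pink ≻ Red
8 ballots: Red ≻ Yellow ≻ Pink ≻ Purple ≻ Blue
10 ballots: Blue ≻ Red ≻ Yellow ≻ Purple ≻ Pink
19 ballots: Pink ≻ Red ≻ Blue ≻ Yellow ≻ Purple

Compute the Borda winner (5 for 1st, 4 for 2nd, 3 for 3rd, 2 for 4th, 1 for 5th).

Yellow: 14×5 + 12×2 + 11×5 + 7×4 + 8×4 + 10×3 + 19×2 = 277
Blue: 14×2 + 12×3 + 11×4 + 7×3 + 8×1 + 10×5 + 19×3 = 244
Purple: 14×3 + 12×5 + 11×1 + 7×5 + 8×2 + 10×2 + 19×1 = 203
Red: 14×1 + 12×4 + 11×3 + 7×1 + 8×5 + 10×4 + 19×4 = 258
Pink: 14×4 + 12×1 + 11×2 + 7×2 + 8×3 + 10×1 + 19×5 = 233

Yellow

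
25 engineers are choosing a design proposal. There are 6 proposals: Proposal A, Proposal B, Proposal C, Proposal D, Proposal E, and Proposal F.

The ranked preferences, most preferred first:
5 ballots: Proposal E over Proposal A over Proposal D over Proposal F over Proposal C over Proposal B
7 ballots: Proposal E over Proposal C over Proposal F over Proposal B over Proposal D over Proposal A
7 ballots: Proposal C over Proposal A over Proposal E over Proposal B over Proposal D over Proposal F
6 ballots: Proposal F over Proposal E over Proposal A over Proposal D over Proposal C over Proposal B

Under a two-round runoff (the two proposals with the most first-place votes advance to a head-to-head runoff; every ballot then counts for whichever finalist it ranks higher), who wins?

Proposal E

Round 1 first-place votes: Proposal A 0, Proposal B 0, Proposal C 7, Proposal D 0, Proposal E 12, Proposal F 6. Proposal E and Proposal C advance.
Runoff: Proposal E is ranked above Proposal C on 18 ballots, Proposal C above Proposal E on 7.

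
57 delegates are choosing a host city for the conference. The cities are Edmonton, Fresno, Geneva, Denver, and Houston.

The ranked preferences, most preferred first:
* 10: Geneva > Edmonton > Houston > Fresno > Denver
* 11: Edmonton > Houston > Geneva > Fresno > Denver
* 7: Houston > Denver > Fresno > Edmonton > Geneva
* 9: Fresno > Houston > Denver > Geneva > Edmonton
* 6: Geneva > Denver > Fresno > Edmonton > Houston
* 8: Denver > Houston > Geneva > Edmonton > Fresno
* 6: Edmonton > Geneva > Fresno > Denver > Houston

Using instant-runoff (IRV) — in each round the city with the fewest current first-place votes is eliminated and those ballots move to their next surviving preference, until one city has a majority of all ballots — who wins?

Round 1: Edmonton 17, Fresno 9, Geneva 16, Denver 8, Houston 7. Houston eliminated.
Round 2: Edmonton 17, Fresno 9, Geneva 16, Denver 15. Fresno eliminated.
Round 3: Edmonton 17, Geneva 16, Denver 24. Geneva eliminated.
Round 4: Edmonton 27, Denver 30. Denver has a majority (≥29).

Denver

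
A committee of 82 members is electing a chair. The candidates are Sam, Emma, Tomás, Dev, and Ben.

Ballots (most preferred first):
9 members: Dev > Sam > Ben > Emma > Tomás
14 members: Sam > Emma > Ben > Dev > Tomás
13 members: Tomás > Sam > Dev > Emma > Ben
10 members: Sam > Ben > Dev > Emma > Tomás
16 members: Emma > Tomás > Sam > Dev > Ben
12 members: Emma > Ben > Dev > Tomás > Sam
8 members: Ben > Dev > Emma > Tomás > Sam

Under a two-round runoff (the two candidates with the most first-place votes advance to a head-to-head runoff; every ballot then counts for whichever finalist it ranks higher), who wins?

Round 1 first-place votes: Sam 24, Emma 28, Tomás 13, Dev 9, Ben 8. Emma and Sam advance.
Runoff: Emma is ranked above Sam on 36 ballots, Sam above Emma on 46.

Sam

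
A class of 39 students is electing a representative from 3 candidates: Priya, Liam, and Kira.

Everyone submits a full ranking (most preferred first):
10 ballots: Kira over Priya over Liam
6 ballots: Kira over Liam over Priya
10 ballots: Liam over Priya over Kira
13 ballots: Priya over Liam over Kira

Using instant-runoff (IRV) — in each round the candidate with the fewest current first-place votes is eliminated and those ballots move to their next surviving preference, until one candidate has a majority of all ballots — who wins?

Priya

Round 1: Priya 13, Liam 10, Kira 16. Liam eliminated.
Round 2: Priya 23, Kira 16. Priya has a majority (≥20).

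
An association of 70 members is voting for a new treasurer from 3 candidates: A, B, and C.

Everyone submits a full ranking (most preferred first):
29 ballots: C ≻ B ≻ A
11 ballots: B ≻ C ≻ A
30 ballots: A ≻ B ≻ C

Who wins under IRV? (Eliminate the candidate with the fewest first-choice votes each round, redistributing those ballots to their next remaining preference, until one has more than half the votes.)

C

Round 1: A 30, B 11, C 29. B eliminated.
Round 2: A 30, C 40. C has a majority (≥36).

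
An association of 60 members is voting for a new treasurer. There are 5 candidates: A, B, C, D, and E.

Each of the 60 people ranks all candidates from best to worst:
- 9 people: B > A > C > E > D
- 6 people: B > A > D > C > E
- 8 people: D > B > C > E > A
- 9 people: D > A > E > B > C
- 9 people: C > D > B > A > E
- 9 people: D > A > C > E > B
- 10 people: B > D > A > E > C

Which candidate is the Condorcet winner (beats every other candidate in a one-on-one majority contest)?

D

D vs A: 45–15
D vs B: 35–25
D vs C: 42–18
D vs E: 51–9
D beats every other candidate.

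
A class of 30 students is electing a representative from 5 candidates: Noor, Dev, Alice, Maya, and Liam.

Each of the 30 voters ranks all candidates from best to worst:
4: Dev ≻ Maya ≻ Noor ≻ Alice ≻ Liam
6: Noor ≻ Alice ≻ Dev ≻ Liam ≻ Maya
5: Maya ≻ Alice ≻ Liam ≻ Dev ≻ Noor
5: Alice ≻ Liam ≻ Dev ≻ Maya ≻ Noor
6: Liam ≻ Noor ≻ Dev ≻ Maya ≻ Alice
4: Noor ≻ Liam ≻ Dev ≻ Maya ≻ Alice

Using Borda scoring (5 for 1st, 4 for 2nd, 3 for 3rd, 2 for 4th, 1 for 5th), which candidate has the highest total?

Liam

Noor: 4×3 + 6×5 + 5×1 + 5×1 + 6×4 + 4×5 = 96
Dev: 4×5 + 6×3 + 5×2 + 5×3 + 6×3 + 4×3 = 93
Alice: 4×2 + 6×4 + 5×4 + 5×5 + 6×1 + 4×1 = 87
Maya: 4×4 + 6×1 + 5×5 + 5×2 + 6×2 + 4×2 = 77
Liam: 4×1 + 6×2 + 5×3 + 5×4 + 6×5 + 4×4 = 97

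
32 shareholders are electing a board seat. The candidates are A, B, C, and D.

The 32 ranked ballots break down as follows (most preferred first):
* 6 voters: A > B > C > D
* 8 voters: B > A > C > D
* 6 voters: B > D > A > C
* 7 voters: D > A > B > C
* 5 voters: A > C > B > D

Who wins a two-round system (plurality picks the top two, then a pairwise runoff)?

A

Round 1 first-place votes: A 11, B 14, C 0, D 7. B and A advance.
Runoff: B is ranked above A on 14 ballots, A above B on 18.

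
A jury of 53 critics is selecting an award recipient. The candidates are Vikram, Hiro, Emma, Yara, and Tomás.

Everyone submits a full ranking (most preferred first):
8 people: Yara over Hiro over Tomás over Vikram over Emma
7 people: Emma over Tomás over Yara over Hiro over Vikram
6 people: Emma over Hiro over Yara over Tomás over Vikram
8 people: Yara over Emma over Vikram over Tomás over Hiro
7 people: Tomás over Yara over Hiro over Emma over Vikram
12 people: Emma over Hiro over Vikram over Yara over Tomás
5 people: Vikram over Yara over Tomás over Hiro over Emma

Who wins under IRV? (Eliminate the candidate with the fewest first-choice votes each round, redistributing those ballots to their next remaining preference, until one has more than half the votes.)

Yara

Round 1: Vikram 5, Hiro 0, Emma 25, Yara 16, Tomás 7. Hiro eliminated.
Round 2: Vikram 5, Emma 25, Yara 16, Tomás 7. Vikram eliminated.
Round 3: Emma 25, Yara 21, Tomás 7. Tomás eliminated.
Round 4: Emma 25, Yara 28. Yara has a majority (≥27).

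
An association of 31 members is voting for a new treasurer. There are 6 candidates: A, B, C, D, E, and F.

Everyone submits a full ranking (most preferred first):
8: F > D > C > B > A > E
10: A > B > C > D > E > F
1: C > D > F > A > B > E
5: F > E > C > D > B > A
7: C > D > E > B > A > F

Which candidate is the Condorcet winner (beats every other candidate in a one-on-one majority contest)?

C

C vs A: 21–10
C vs B: 21–10
C vs D: 23–8
C vs E: 26–5
C vs F: 18–13
C beats every other candidate.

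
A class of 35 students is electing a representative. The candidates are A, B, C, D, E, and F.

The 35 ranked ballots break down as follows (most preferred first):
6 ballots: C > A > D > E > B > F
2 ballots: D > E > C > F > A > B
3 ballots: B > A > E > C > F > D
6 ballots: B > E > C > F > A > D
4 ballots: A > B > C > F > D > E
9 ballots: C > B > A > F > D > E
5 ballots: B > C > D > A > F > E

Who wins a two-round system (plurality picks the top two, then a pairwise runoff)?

B

Round 1 first-place votes: A 4, B 14, C 15, D 2, E 0, F 0. C and B advance.
Runoff: C is ranked above B on 17 ballots, B above C on 18.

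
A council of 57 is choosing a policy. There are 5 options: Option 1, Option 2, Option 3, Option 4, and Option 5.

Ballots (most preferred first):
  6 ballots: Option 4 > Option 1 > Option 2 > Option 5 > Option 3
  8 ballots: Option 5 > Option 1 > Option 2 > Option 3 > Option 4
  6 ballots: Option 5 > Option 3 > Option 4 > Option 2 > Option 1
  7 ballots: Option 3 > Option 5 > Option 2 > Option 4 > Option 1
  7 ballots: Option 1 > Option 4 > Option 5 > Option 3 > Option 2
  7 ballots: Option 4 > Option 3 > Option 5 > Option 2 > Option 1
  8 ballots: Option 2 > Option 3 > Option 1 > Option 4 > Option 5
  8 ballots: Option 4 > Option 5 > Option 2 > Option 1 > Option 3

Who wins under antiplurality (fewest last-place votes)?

Last-place votes: Option 1 20, Option 2 7, Option 3 14, Option 4 8, Option 5 8.

Option 2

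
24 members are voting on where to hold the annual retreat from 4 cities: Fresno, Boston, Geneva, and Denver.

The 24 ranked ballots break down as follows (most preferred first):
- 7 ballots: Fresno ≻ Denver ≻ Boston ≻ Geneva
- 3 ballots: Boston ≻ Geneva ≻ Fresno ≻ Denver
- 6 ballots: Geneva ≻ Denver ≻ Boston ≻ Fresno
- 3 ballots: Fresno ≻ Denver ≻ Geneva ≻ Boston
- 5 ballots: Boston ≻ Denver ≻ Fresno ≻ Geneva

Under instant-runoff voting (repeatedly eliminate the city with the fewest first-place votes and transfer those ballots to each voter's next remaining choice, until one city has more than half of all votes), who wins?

Boston

Round 1: Fresno 10, Boston 8, Geneva 6, Denver 0. Denver eliminated.
Round 2: Fresno 10, Boston 8, Geneva 6. Geneva eliminated.
Round 3: Fresno 10, Boston 14. Boston has a majority (≥13).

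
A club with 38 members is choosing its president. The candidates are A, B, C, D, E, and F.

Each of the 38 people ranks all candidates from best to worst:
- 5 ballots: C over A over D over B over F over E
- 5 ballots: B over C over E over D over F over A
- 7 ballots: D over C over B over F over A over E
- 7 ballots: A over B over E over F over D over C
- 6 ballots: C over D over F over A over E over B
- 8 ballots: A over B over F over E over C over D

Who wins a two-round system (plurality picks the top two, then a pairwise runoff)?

Round 1 first-place votes: A 15, B 5, C 11, D 7, E 0, F 0. A and C advance.
Runoff: A is ranked above C on 15 ballots, C above A on 23.

C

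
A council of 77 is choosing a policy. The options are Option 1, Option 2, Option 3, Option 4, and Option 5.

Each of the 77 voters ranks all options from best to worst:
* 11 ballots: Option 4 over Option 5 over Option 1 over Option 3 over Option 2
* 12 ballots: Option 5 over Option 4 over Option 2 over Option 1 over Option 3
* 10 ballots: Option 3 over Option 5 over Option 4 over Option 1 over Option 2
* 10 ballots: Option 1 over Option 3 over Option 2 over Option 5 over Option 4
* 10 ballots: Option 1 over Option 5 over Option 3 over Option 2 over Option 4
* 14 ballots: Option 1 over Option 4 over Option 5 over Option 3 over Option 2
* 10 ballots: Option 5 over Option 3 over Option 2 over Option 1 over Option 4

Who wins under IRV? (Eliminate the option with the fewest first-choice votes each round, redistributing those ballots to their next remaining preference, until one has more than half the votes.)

Option 5

Round 1: Option 1 34, Option 2 0, Option 3 10, Option 4 11, Option 5 22. Option 2 eliminated.
Round 2: Option 1 34, Option 3 10, Option 4 11, Option 5 22. Option 3 eliminated.
Round 3: Option 1 34, Option 4 11, Option 5 32. Option 4 eliminated.
Round 4: Option 1 34, Option 5 43. Option 5 has a majority (≥39).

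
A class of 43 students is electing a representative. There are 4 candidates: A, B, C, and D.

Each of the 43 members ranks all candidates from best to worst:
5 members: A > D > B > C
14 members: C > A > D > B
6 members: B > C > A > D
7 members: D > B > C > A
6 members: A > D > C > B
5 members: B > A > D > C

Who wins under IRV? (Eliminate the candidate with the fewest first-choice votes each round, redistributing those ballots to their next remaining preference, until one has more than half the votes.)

B

Round 1: A 11, B 11, C 14, D 7. D eliminated.
Round 2: A 11, B 18, C 14. A eliminated.
Round 3: B 23, C 20. B has a majority (≥22).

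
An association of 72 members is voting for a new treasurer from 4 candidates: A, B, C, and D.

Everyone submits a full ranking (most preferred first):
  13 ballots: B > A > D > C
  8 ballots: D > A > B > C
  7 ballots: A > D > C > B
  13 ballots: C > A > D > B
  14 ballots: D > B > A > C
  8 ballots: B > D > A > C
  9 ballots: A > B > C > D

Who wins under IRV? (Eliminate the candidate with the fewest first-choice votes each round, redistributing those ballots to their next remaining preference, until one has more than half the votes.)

A

Round 1: A 16, B 21, C 13, D 22. C eliminated.
Round 2: A 29, B 21, D 22. B eliminated.
Round 3: A 42, D 30. A has a majority (≥37).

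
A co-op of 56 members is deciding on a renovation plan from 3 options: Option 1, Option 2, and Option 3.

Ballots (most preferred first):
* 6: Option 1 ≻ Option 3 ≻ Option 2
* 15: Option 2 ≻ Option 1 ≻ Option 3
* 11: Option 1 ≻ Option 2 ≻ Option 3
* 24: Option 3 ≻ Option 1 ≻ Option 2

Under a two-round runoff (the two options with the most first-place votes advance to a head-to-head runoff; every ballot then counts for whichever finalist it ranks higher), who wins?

Round 1 first-place votes: Option 1 17, Option 2 15, Option 3 24. Option 3 and Option 1 advance.
Runoff: Option 3 is ranked above Option 1 on 24 ballots, Option 1 above Option 3 on 32.

Option 1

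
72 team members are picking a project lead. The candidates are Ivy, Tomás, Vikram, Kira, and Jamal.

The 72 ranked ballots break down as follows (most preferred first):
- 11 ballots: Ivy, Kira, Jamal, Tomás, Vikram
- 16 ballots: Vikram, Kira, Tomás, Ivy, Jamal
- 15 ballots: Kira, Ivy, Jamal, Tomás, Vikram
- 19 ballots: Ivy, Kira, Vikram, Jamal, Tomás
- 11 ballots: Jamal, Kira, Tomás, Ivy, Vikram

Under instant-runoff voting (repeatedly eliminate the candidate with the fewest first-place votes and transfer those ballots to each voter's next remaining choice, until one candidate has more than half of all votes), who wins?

Round 1: Ivy 30, Tomás 0, Vikram 16, Kira 15, Jamal 11. Tomás eliminated.
Round 2: Ivy 30, Vikram 16, Kira 15, Jamal 11. Jamal eliminated.
Round 3: Ivy 30, Vikram 16, Kira 26. Vikram eliminated.
Round 4: Ivy 30, Kira 42. Kira has a majority (≥37).

Kira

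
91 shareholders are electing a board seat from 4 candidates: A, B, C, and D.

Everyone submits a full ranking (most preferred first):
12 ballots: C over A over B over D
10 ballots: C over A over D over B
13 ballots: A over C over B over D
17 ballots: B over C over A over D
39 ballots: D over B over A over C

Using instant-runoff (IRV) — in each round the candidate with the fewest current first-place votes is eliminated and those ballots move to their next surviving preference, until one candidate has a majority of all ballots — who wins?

Round 1: A 13, B 17, C 22, D 39. A eliminated.
Round 2: B 17, C 35, D 39. B eliminated.
Round 3: C 52, D 39. C has a majority (≥46).

C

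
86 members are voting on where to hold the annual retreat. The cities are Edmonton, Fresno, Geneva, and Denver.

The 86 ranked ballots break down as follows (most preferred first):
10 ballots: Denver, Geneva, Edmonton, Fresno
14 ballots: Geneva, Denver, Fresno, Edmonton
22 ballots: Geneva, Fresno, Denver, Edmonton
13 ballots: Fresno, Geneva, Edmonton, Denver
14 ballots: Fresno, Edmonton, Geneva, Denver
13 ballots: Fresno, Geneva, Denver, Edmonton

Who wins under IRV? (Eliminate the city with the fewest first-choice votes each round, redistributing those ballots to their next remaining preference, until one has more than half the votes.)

Geneva

Round 1: Edmonton 0, Fresno 40, Geneva 36, Denver 10. Edmonton eliminated.
Round 2: Fresno 40, Geneva 36, Denver 10. Denver eliminated.
Round 3: Fresno 40, Geneva 46. Geneva has a majority (≥44).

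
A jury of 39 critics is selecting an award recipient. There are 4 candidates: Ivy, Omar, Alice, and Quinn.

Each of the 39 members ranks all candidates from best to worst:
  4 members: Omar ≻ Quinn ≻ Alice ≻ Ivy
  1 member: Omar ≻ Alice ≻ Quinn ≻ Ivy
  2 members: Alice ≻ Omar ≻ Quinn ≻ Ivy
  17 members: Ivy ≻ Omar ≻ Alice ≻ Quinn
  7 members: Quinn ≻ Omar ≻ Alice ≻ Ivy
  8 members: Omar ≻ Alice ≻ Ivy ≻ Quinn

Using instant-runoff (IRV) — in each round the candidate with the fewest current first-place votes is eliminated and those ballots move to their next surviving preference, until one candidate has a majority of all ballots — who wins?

Omar

Round 1: Ivy 17, Omar 13, Alice 2, Quinn 7. Alice eliminated.
Round 2: Ivy 17, Omar 15, Quinn 7. Quinn eliminated.
Round 3: Ivy 17, Omar 22. Omar has a majority (≥20).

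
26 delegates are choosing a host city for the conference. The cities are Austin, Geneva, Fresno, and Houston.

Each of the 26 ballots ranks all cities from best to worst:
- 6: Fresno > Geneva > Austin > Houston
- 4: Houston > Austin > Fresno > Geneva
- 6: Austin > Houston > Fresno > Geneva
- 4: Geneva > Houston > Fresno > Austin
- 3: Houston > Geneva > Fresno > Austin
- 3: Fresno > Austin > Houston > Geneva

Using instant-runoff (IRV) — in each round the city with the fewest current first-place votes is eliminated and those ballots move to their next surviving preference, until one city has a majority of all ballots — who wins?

Round 1: Austin 6, Geneva 4, Fresno 9, Houston 7. Geneva eliminated.
Round 2: Austin 6, Fresno 9, Houston 11. Austin eliminated.
Round 3: Fresno 9, Houston 17. Houston has a majority (≥14).

Houston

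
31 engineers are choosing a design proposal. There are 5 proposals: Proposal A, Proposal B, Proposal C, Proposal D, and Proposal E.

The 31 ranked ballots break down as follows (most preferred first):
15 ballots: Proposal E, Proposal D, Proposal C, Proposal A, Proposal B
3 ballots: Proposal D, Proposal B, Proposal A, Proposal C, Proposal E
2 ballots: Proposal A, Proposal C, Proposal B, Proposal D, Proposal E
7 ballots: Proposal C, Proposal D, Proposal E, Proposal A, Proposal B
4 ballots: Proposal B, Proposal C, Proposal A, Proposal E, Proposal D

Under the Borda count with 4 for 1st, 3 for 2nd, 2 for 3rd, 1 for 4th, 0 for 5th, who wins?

Proposal D

Proposal A: 15×1 + 3×2 + 2×4 + 7×1 + 4×2 = 44
Proposal B: 15×0 + 3×3 + 2×2 + 7×0 + 4×4 = 29
Proposal C: 15×2 + 3×1 + 2×3 + 7×4 + 4×3 = 79
Proposal D: 15×3 + 3×4 + 2×1 + 7×3 + 4×0 = 80
Proposal E: 15×4 + 3×0 + 2×0 + 7×2 + 4×1 = 78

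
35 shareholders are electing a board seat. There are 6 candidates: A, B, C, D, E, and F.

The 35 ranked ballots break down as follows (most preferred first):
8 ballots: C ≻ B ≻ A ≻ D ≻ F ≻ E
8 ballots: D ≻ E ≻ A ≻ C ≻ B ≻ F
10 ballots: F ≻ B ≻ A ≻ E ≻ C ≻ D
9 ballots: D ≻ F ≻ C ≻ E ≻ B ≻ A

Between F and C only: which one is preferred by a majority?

F is ranked above C on 19 ballots; C above F on 16.

F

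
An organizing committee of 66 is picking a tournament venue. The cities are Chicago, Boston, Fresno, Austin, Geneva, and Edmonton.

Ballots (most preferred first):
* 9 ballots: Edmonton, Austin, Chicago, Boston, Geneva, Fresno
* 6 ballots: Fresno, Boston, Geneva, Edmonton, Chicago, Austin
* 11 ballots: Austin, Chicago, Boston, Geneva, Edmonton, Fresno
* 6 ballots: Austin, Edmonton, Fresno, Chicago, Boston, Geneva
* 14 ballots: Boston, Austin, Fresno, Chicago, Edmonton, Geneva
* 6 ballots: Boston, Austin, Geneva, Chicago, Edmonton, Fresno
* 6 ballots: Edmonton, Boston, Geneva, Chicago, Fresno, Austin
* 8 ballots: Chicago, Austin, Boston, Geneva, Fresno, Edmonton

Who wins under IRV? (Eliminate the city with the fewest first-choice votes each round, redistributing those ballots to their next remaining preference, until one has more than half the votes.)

Round 1: Chicago 8, Boston 20, Fresno 6, Austin 17, Geneva 0, Edmonton 15. Geneva eliminated.
Round 2: Chicago 8, Boston 20, Fresno 6, Austin 17, Edmonton 15. Fresno eliminated.
Round 3: Chicago 8, Boston 26, Austin 17, Edmonton 15. Chicago eliminated.
Round 4: Boston 26, Austin 25, Edmonton 15. Edmonton eliminated.
Round 5: Boston 32, Austin 34. Austin has a majority (≥34).

Austin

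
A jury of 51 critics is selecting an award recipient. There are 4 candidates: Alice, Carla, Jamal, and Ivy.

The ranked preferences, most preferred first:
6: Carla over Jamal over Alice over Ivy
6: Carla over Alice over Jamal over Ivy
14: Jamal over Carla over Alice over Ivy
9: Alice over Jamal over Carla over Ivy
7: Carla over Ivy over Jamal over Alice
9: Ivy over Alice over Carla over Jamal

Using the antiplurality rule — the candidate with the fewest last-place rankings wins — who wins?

Last-place votes: Alice 7, Carla 0, Jamal 9, Ivy 35.

Carla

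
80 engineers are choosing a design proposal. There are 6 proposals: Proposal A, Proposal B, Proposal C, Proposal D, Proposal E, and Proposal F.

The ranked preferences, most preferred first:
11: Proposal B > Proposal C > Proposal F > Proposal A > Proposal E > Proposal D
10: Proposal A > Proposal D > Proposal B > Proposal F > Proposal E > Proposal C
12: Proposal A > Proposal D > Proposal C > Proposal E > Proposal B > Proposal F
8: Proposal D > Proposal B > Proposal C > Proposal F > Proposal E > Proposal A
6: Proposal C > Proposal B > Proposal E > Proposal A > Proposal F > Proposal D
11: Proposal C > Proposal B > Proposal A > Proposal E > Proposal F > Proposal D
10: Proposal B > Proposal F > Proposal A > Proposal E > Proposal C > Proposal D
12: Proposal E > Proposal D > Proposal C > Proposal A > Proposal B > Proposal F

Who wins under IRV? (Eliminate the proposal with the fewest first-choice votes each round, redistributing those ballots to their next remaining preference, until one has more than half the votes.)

Proposal C

Round 1: Proposal A 22, Proposal B 21, Proposal C 17, Proposal D 8, Proposal E 12, Proposal F 0. Proposal F eliminated.
Round 2: Proposal A 22, Proposal B 21, Proposal C 17, Proposal D 8, Proposal E 12. Proposal D eliminated.
Round 3: Proposal A 22, Proposal B 29, Proposal C 17, Proposal E 12. Proposal E eliminated.
Round 4: Proposal A 22, Proposal B 29, Proposal C 29. Proposal A eliminated.
Round 5: Proposal B 39, Proposal C 41. Proposal C has a majority (≥41).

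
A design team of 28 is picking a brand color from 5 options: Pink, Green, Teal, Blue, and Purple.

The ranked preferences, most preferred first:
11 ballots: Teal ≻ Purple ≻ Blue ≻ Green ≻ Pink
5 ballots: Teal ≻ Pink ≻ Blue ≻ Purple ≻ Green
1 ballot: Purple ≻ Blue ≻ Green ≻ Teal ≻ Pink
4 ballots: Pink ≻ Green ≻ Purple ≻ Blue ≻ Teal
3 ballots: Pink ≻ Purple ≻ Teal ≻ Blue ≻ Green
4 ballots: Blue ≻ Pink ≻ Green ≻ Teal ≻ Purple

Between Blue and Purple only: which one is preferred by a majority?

Purple

Blue is ranked above Purple on 9 ballots; Purple above Blue on 19.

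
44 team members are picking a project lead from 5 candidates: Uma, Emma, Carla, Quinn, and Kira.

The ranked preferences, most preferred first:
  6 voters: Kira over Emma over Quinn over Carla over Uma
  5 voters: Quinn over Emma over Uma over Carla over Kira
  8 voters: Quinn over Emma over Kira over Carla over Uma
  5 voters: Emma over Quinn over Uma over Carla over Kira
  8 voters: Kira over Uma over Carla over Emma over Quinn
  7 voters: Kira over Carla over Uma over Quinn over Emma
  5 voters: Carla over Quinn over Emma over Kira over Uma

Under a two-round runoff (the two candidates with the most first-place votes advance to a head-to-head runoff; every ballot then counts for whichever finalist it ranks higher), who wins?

Quinn

Round 1 first-place votes: Uma 0, Emma 5, Carla 5, Quinn 13, Kira 21. Kira and Quinn advance.
Runoff: Kira is ranked above Quinn on 21 ballots, Quinn above Kira on 23.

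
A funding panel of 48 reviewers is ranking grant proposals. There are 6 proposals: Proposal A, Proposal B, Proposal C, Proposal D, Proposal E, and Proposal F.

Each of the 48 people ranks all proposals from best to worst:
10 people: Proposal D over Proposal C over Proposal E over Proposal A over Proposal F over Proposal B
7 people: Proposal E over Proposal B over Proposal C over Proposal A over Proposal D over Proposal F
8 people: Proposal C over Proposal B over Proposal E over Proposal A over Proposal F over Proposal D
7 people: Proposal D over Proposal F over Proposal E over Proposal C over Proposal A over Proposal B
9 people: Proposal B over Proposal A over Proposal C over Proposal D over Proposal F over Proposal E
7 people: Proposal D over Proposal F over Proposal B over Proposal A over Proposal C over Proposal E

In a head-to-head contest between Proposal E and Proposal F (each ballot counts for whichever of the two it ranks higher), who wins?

Proposal E is ranked above Proposal F on 25 ballots; Proposal F above Proposal E on 23.

Proposal E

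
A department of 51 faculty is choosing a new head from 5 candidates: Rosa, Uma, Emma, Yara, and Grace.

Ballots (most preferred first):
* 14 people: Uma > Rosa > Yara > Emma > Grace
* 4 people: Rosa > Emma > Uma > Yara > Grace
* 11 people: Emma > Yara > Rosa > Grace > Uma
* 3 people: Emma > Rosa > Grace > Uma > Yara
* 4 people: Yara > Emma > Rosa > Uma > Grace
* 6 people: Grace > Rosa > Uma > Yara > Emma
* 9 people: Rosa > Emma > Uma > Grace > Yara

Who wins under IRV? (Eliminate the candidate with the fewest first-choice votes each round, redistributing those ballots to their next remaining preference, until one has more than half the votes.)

Rosa

Round 1: Rosa 13, Uma 14, Emma 14, Yara 4, Grace 6. Yara eliminated.
Round 2: Rosa 13, Uma 14, Emma 18, Grace 6. Grace eliminated.
Round 3: Rosa 19, Uma 14, Emma 18. Uma eliminated.
Round 4: Rosa 33, Emma 18. Rosa has a majority (≥26).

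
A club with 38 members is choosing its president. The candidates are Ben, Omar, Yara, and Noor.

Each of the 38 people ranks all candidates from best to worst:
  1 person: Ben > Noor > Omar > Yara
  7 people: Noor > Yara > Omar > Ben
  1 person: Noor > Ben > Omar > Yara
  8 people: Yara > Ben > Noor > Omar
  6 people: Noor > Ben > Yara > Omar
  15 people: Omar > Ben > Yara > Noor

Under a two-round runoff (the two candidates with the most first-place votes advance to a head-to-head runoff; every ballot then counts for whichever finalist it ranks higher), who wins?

Noor

Round 1 first-place votes: Ben 1, Omar 15, Yara 8, Noor 14. Omar and Noor advance.
Runoff: Omar is ranked above Noor on 15 ballots, Noor above Omar on 23.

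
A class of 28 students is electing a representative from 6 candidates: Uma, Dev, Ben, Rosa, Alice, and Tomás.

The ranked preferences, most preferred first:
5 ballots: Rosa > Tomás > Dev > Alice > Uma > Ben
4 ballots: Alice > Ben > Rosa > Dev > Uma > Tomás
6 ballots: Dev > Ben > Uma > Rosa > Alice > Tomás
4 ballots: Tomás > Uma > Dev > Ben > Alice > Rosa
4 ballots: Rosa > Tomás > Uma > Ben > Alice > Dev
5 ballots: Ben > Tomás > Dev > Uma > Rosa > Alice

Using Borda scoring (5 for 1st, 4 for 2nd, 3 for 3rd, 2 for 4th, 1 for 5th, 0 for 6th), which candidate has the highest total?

Uma: 5×1 + 4×1 + 6×3 + 4×4 + 4×3 + 5×2 = 65
Dev: 5×3 + 4×2 + 6×5 + 4×3 + 4×0 + 5×3 = 80
Ben: 5×0 + 4×4 + 6×4 + 4×2 + 4×2 + 5×5 = 81
Rosa: 5×5 + 4×3 + 6×2 + 4×0 + 4×5 + 5×1 = 74
Alice: 5×2 + 4×5 + 6×1 + 4×1 + 4×1 + 5×0 = 44
Tomás: 5×4 + 4×0 + 6×0 + 4×5 + 4×4 + 5×4 = 76

Ben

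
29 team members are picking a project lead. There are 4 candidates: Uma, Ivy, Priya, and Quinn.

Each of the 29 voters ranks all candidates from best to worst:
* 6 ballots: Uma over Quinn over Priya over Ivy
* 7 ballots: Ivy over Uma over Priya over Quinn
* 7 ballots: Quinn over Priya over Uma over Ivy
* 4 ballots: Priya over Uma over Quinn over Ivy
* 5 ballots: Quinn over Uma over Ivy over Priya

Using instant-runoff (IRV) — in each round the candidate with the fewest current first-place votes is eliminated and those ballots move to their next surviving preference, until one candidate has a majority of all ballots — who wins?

Uma

Round 1: Uma 6, Ivy 7, Priya 4, Quinn 12. Priya eliminated.
Round 2: Uma 10, Ivy 7, Quinn 12. Ivy eliminated.
Round 3: Uma 17, Quinn 12. Uma has a majority (≥15).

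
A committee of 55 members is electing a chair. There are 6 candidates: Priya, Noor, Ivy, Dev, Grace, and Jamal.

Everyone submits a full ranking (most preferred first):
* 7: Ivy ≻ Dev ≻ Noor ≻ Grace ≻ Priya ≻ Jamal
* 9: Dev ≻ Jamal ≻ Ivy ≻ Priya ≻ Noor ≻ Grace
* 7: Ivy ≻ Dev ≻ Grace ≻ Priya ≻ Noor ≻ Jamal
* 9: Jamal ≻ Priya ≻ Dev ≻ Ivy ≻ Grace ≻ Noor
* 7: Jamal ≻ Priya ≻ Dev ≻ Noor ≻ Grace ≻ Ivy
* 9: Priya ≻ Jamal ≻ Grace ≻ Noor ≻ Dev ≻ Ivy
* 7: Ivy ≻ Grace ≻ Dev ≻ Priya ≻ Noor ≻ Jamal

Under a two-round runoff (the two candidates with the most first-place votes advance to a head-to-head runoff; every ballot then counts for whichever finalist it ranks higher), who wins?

Jamal

Round 1 first-place votes: Priya 9, Noor 0, Ivy 21, Dev 9, Grace 0, Jamal 16. Ivy and Jamal advance.
Runoff: Ivy is ranked above Jamal on 21 ballots, Jamal above Ivy on 34.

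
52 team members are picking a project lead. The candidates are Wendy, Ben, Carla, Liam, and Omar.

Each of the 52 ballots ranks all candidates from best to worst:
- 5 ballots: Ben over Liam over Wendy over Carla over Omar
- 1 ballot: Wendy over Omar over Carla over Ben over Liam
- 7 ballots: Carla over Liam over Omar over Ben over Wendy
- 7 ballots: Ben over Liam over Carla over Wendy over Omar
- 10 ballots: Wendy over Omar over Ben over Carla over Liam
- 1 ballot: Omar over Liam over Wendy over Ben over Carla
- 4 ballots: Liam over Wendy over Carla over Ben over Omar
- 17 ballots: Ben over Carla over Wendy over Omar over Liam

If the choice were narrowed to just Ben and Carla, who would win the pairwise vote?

Ben

Ben is ranked above Carla on 40 ballots; Carla above Ben on 12.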